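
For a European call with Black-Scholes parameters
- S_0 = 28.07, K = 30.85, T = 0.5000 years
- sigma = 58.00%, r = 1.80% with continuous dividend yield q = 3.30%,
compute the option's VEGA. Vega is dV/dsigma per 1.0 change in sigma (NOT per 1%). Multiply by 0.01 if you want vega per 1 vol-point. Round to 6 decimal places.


d1 = -0.0434879448; d2 = -0.4536098779
phi(d1) = 0.3985652186; exp(-qT) = 0.9836353794; exp(-rT) = 0.9910403788
Vega = S * exp(-qT) * phi(d1) * sqrt(T) = 28.0700 * 0.9836353794 * 0.3985652186 * 0.7071067812 = 7.781458

Answer: Vega = 7.781458


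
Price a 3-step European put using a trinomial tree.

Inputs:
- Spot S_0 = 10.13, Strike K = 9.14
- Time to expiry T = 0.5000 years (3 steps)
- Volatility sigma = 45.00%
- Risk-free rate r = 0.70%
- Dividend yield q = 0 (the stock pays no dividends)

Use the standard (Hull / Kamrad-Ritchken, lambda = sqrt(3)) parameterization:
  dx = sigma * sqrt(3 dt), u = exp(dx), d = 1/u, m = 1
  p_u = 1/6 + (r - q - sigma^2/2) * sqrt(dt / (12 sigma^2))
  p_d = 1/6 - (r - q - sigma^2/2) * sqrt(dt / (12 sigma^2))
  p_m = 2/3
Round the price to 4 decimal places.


dt = T/N = 0.166667; dx = sigma*sqrt(3*dt) = 0.318198
u = exp(dx) = 1.374648; d = 1/u = 0.727459
p_u = 0.141983, p_m = 0.666667, p_d = 0.191350
Discount per step: exp(-r*dt) = 0.998834
Stock lattice S(k, j) with j the centered position index:
  k=0: S(0,+0) = 10.1300
  k=1: S(1,-1) = 7.3692; S(1,+0) = 10.1300; S(1,+1) = 13.9252
  k=2: S(2,-2) = 5.3608; S(2,-1) = 7.3692; S(2,+0) = 10.1300; S(2,+1) = 13.9252; S(2,+2) = 19.1422
  k=3: S(3,-3) = 3.8997; S(3,-2) = 5.3608; S(3,-1) = 7.3692; S(3,+0) = 10.1300; S(3,+1) = 13.9252; S(3,+2) = 19.1422; S(3,+3) = 26.3139
Terminal payoffs V(N, j) = max(K - S_T, 0):
  V(3,-3) = 5.240271; V(3,-2) = 3.779243; V(3,-1) = 1.770843; V(3,+0) = 0.000000; V(3,+1) = 0.000000; V(3,+2) = 0.000000; V(3,+3) = 0.000000
Backward induction: V(k, j) = exp(-r*dt) * [p_u * V(k+1, j+1) + p_m * V(k+1, j) + p_d * V(k+1, j-1)]
  V(2,-2) = exp(-r*dt) * [p_u*1.770843 + p_m*3.779243 + p_d*5.240271] = 3.769251
  V(2,-1) = exp(-r*dt) * [p_u*0.000000 + p_m*1.770843 + p_d*3.779243] = 1.901500
  V(2,+0) = exp(-r*dt) * [p_u*0.000000 + p_m*0.000000 + p_d*1.770843] = 0.338456
  V(2,+1) = exp(-r*dt) * [p_u*0.000000 + p_m*0.000000 + p_d*0.000000] = 0.000000
  V(2,+2) = exp(-r*dt) * [p_u*0.000000 + p_m*0.000000 + p_d*0.000000] = 0.000000
  V(1,-1) = exp(-r*dt) * [p_u*0.338456 + p_m*1.901500 + p_d*3.769251] = 2.034593
  V(1,+0) = exp(-r*dt) * [p_u*0.000000 + p_m*0.338456 + p_d*1.901500] = 0.588802
  V(1,+1) = exp(-r*dt) * [p_u*0.000000 + p_m*0.000000 + p_d*0.338456] = 0.064688
  V(0,+0) = exp(-r*dt) * [p_u*0.064688 + p_m*0.588802 + p_d*2.034593] = 0.790116

Answer: Price = V(0,0) = 0.7901


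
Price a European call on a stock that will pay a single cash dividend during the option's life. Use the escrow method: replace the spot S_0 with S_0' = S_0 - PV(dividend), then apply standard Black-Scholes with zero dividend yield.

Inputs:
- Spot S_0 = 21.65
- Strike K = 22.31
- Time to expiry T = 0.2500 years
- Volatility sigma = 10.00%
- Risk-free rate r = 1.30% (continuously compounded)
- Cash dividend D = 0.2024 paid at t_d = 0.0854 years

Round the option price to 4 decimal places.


Answer: Price = 0.1499

Derivation:
PV(D) = D * exp(-r * t_d) = 0.2024 * 0.99889042 = 0.20217542
S_0' = S_0 - PV(D) = 21.6500 - 0.20217542 = 21.44782458
d1 = (ln(S_0'/K) + (r + sigma^2/2)*T) / (sigma*sqrt(T)) = -0.69823573
d2 = d1 - sigma*sqrt(T) = -0.74823573
exp(-rT) = 0.99675528
N(d1) = 0.24251489; N(d2) = 0.22715899
C = S_0' * N(d1) - K * exp(-rT) * N(d2) = 21.44782458 * 0.24251489 - 22.3100 * 0.99675528 * 0.22715899 = 0.1499


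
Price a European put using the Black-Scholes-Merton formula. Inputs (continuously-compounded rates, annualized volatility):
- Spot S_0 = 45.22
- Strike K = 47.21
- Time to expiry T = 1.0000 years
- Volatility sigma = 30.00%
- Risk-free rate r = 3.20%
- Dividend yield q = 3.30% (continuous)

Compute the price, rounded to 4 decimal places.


d1 = (ln(S/K) + (r - q + 0.5*sigma^2) * T) / (sigma * sqrt(T)) = 0.00311244
d2 = d1 - sigma * sqrt(T) = -0.29688756
exp(-rT) = 0.96850658; exp(-qT) = 0.96753856
P = K * exp(-rT) * N(-d2) - S_0 * exp(-qT) * N(-d1)
N(-d1) = 0.49875832; N(-d2) = 0.61672382
P = 47.2100 * 0.96850658 * 0.61672382 - 45.2200 * 0.96753856 * 0.49875832 = 6.3769

Answer: Price = 6.3769


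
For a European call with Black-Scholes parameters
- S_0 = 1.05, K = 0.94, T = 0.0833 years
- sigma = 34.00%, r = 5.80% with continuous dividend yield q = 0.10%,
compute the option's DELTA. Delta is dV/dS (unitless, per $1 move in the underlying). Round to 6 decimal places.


d1 = 1.2251963048; d2 = 1.1270663909
phi(d1) = 0.1883428087; exp(-qT) = 0.9999167035; exp(-rT) = 0.9951802524
N(d1) = 0.8897493668
Delta = exp(-qT) * N(d1) = 0.9999167035 * 0.8897493668 = 0.889675

Answer: Delta = 0.889675


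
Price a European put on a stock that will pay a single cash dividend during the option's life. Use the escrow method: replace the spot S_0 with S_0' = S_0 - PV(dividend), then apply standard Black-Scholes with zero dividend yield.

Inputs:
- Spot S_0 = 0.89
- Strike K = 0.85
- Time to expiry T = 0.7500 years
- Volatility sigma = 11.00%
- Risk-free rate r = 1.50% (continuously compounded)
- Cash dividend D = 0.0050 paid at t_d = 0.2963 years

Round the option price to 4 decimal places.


Answer: Price = 0.0152

Derivation:
PV(D) = D * exp(-r * t_d) = 0.0050 * 0.99556536 = 0.00497783
S_0' = S_0 - PV(D) = 0.8900 - 0.00497783 = 0.88502217
d1 = (ln(S_0'/K) + (r + sigma^2/2)*T) / (sigma*sqrt(T)) = 0.58956752
d2 = d1 - sigma*sqrt(T) = 0.49430473
exp(-rT) = 0.98881304
N(-d1) = 0.27774032; N(-d2) = 0.31054549
P = K * exp(-rT) * N(-d2) - S_0' * N(-d1) = 0.8500 * 0.98881304 * 0.31054549 - 0.88502217 * 0.27774032 = 0.0152


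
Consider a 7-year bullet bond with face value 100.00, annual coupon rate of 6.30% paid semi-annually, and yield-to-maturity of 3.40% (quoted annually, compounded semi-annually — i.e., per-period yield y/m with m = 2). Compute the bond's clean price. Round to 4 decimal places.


Coupon per period c = face * coupon_rate / m = 3.150000
Periods per year m = 2; per-period yield y/m = 0.017000
Number of cashflows N = 14
Cashflows (t years, CF_t, discount factor 1/(1+y/m)^(m*t), PV):
  t = 0.5000: CF_t = 3.150000, DF = 0.983284, PV = 3.097345
  t = 1.0000: CF_t = 3.150000, DF = 0.966848, PV = 3.045570
  t = 1.5000: CF_t = 3.150000, DF = 0.950686, PV = 2.994661
  t = 2.0000: CF_t = 3.150000, DF = 0.934795, PV = 2.944603
  t = 2.5000: CF_t = 3.150000, DF = 0.919169, PV = 2.895381
  t = 3.0000: CF_t = 3.150000, DF = 0.903804, PV = 2.846983
  t = 3.5000: CF_t = 3.150000, DF = 0.888696, PV = 2.799393
  t = 4.0000: CF_t = 3.150000, DF = 0.873841, PV = 2.752599
  t = 4.5000: CF_t = 3.150000, DF = 0.859234, PV = 2.706587
  t = 5.0000: CF_t = 3.150000, DF = 0.844871, PV = 2.661344
  t = 5.5000: CF_t = 3.150000, DF = 0.830748, PV = 2.616857
  t = 6.0000: CF_t = 3.150000, DF = 0.816862, PV = 2.573115
  t = 6.5000: CF_t = 3.150000, DF = 0.803207, PV = 2.530103
  t = 7.0000: CF_t = 103.150000, DF = 0.789781, PV = 81.465906
Price P = sum_t PV_t = 117.930448

Answer: Price = 117.9304


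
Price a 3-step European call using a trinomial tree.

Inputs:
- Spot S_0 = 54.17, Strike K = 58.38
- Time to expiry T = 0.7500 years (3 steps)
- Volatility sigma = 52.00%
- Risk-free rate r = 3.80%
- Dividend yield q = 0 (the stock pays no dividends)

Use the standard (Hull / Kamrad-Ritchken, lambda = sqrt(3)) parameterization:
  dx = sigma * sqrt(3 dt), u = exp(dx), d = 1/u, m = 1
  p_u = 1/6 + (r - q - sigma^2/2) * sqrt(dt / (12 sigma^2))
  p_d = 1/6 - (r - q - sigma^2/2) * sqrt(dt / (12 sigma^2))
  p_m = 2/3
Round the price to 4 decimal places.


dt = T/N = 0.250000; dx = sigma*sqrt(3*dt) = 0.450333
u = exp(dx) = 1.568835; d = 1/u = 0.637416
p_u = 0.139687, p_m = 0.666667, p_d = 0.193647
Discount per step: exp(-r*dt) = 0.990545
Stock lattice S(k, j) with j the centered position index:
  k=0: S(0,+0) = 54.1700
  k=1: S(1,-1) = 34.5288; S(1,+0) = 54.1700; S(1,+1) = 84.9838
  k=2: S(2,-2) = 22.0092; S(2,-1) = 34.5288; S(2,+0) = 54.1700; S(2,+1) = 84.9838; S(2,+2) = 133.3255
  k=3: S(3,-3) = 14.0290; S(3,-2) = 22.0092; S(3,-1) = 34.5288; S(3,+0) = 54.1700; S(3,+1) = 84.9838; S(3,+2) = 133.3255; S(3,+3) = 209.1657
Terminal payoffs V(N, j) = max(S_T - K, 0):
  V(3,-3) = 0.000000; V(3,-2) = 0.000000; V(3,-1) = 0.000000; V(3,+0) = 0.000000; V(3,+1) = 26.603784; V(3,+2) = 74.945522; V(3,+3) = 150.785725
Backward induction: V(k, j) = exp(-r*dt) * [p_u * V(k+1, j+1) + p_m * V(k+1, j) + p_d * V(k+1, j-1)]
  V(2,-2) = exp(-r*dt) * [p_u*0.000000 + p_m*0.000000 + p_d*0.000000] = 0.000000
  V(2,-1) = exp(-r*dt) * [p_u*0.000000 + p_m*0.000000 + p_d*0.000000] = 0.000000
  V(2,+0) = exp(-r*dt) * [p_u*26.603784 + p_m*0.000000 + p_d*0.000000] = 3.681057
  V(2,+1) = exp(-r*dt) * [p_u*74.945522 + p_m*26.603784 + p_d*0.000000] = 27.938068
  V(2,+2) = exp(-r*dt) * [p_u*150.785725 + p_m*74.945522 + p_d*26.603784] = 75.457902
  V(1,-1) = exp(-r*dt) * [p_u*3.681057 + p_m*0.000000 + p_d*0.000000] = 0.509333
  V(1,+0) = exp(-r*dt) * [p_u*27.938068 + p_m*3.681057 + p_d*0.000000] = 6.296511
  V(1,+1) = exp(-r*dt) * [p_u*75.457902 + p_m*27.938068 + p_d*3.681057] = 29.596161
  V(0,+0) = exp(-r*dt) * [p_u*29.596161 + p_m*6.296511 + p_d*0.509333] = 8.350782

Answer: Price = V(0,0) = 8.3508


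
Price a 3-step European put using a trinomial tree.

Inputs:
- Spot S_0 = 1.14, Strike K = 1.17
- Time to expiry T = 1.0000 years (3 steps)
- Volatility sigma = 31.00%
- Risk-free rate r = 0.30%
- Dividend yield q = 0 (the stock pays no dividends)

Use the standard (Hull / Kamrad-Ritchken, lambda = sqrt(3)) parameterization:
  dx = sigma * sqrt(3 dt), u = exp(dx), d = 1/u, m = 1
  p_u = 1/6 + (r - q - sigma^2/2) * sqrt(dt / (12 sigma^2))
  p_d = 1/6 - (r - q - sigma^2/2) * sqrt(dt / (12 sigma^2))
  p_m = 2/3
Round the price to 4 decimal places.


Answer: Price = V(0,0) = 0.1475

Derivation:
dt = T/N = 0.333333; dx = sigma*sqrt(3*dt) = 0.310000
u = exp(dx) = 1.363425; d = 1/u = 0.733447
p_u = 0.142446, p_m = 0.666667, p_d = 0.190887
Discount per step: exp(-r*dt) = 0.999000
Stock lattice S(k, j) with j the centered position index:
  k=0: S(0,+0) = 1.1400
  k=1: S(1,-1) = 0.8361; S(1,+0) = 1.1400; S(1,+1) = 1.5543
  k=2: S(2,-2) = 0.6133; S(2,-1) = 0.8361; S(2,+0) = 1.1400; S(2,+1) = 1.5543; S(2,+2) = 2.1192
  k=3: S(3,-3) = 0.4498; S(3,-2) = 0.6133; S(3,-1) = 0.8361; S(3,+0) = 1.1400; S(3,+1) = 1.5543; S(3,+2) = 2.1192; S(3,+3) = 2.8893
Terminal payoffs V(N, j) = max(K - S_T, 0):
  V(3,-3) = 0.720209; V(3,-2) = 0.556743; V(3,-1) = 0.333870; V(3,+0) = 0.030000; V(3,+1) = 0.000000; V(3,+2) = 0.000000; V(3,+3) = 0.000000
Backward induction: V(k, j) = exp(-r*dt) * [p_u * V(k+1, j+1) + p_m * V(k+1, j) + p_d * V(k+1, j-1)]
  V(2,-2) = exp(-r*dt) * [p_u*0.333870 + p_m*0.556743 + p_d*0.720209] = 0.555643
  V(2,-1) = exp(-r*dt) * [p_u*0.030000 + p_m*0.333870 + p_d*0.556743] = 0.332796
  V(2,+0) = exp(-r*dt) * [p_u*0.000000 + p_m*0.030000 + p_d*0.333870] = 0.083648
  V(2,+1) = exp(-r*dt) * [p_u*0.000000 + p_m*0.000000 + p_d*0.030000] = 0.005721
  V(2,+2) = exp(-r*dt) * [p_u*0.000000 + p_m*0.000000 + p_d*0.000000] = 0.000000
  V(1,-1) = exp(-r*dt) * [p_u*0.083648 + p_m*0.332796 + p_d*0.555643] = 0.339505
  V(1,+0) = exp(-r*dt) * [p_u*0.005721 + p_m*0.083648 + p_d*0.332796] = 0.119987
  V(1,+1) = exp(-r*dt) * [p_u*0.000000 + p_m*0.005721 + p_d*0.083648] = 0.019761
  V(0,+0) = exp(-r*dt) * [p_u*0.019761 + p_m*0.119987 + p_d*0.339505] = 0.147466


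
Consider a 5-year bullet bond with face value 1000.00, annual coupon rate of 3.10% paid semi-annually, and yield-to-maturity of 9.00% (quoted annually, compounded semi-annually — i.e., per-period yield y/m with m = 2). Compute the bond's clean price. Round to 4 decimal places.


Coupon per period c = face * coupon_rate / m = 15.500000
Periods per year m = 2; per-period yield y/m = 0.045000
Number of cashflows N = 10
Cashflows (t years, CF_t, discount factor 1/(1+y/m)^(m*t), PV):
  t = 0.5000: CF_t = 15.500000, DF = 0.956938, PV = 14.832536
  t = 1.0000: CF_t = 15.500000, DF = 0.915730, PV = 14.193814
  t = 1.5000: CF_t = 15.500000, DF = 0.876297, PV = 13.582597
  t = 2.0000: CF_t = 15.500000, DF = 0.838561, PV = 12.997701
  t = 2.5000: CF_t = 15.500000, DF = 0.802451, PV = 12.437991
  t = 3.0000: CF_t = 15.500000, DF = 0.767896, PV = 11.902384
  t = 3.5000: CF_t = 15.500000, DF = 0.734828, PV = 11.389841
  t = 4.0000: CF_t = 15.500000, DF = 0.703185, PV = 10.899369
  t = 4.5000: CF_t = 15.500000, DF = 0.672904, PV = 10.430019
  t = 5.0000: CF_t = 1015.500000, DF = 0.643928, PV = 653.908561
Price P = sum_t PV_t = 766.574814

Answer: Price = 766.5748


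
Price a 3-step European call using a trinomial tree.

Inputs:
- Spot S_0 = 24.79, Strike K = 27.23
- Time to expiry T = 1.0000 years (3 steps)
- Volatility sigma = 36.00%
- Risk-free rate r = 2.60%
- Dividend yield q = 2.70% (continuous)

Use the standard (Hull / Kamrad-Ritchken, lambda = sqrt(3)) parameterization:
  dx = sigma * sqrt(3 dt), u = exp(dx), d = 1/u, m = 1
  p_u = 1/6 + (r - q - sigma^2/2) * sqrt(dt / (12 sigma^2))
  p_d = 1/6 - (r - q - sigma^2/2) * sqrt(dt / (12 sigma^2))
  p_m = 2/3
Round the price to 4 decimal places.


dt = T/N = 0.333333; dx = sigma*sqrt(3*dt) = 0.360000
u = exp(dx) = 1.433329; d = 1/u = 0.697676
p_u = 0.136204, p_m = 0.666667, p_d = 0.197130
Discount per step: exp(-r*dt) = 0.991371
Stock lattice S(k, j) with j the centered position index:
  k=0: S(0,+0) = 24.7900
  k=1: S(1,-1) = 17.2954; S(1,+0) = 24.7900; S(1,+1) = 35.5322
  k=2: S(2,-2) = 12.0666; S(2,-1) = 17.2954; S(2,+0) = 24.7900; S(2,+1) = 35.5322; S(2,+2) = 50.9294
  k=3: S(3,-3) = 8.4186; S(3,-2) = 12.0666; S(3,-1) = 17.2954; S(3,+0) = 24.7900; S(3,+1) = 35.5322; S(3,+2) = 50.9294; S(3,+3) = 72.9986
Terminal payoffs V(N, j) = max(S_T - K, 0):
  V(3,-3) = 0.000000; V(3,-2) = 0.000000; V(3,-1) = 0.000000; V(3,+0) = 0.000000; V(3,+1) = 8.302236; V(3,+2) = 23.699399; V(3,+3) = 45.768606
Backward induction: V(k, j) = exp(-r*dt) * [p_u * V(k+1, j+1) + p_m * V(k+1, j) + p_d * V(k+1, j-1)]
  V(2,-2) = exp(-r*dt) * [p_u*0.000000 + p_m*0.000000 + p_d*0.000000] = 0.000000
  V(2,-1) = exp(-r*dt) * [p_u*0.000000 + p_m*0.000000 + p_d*0.000000] = 0.000000
  V(2,+0) = exp(-r*dt) * [p_u*8.302236 + p_m*0.000000 + p_d*0.000000] = 1.121037
  V(2,+1) = exp(-r*dt) * [p_u*23.699399 + p_m*8.302236 + p_d*0.000000] = 8.687154
  V(2,+2) = exp(-r*dt) * [p_u*45.768606 + p_m*23.699399 + p_d*8.302236] = 23.465816
  V(1,-1) = exp(-r*dt) * [p_u*1.121037 + p_m*0.000000 + p_d*0.000000] = 0.151372
  V(1,+0) = exp(-r*dt) * [p_u*8.687154 + p_m*1.121037 + p_d*0.000000] = 1.913921
  V(1,+1) = exp(-r*dt) * [p_u*23.465816 + p_m*8.687154 + p_d*1.121037] = 9.129094
  V(0,+0) = exp(-r*dt) * [p_u*9.129094 + p_m*1.913921 + p_d*0.151372] = 2.527206

Answer: Price = V(0,0) = 2.5272


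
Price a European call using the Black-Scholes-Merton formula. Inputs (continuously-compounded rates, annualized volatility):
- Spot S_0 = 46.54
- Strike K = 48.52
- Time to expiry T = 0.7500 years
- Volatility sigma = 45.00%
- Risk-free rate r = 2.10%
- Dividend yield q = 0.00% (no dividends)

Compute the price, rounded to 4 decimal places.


d1 = (ln(S/K) + (r - q + 0.5*sigma^2) * T) / (sigma * sqrt(T)) = 0.12836055
d2 = d1 - sigma * sqrt(T) = -0.26135088
exp(-rT) = 0.98437338; exp(-qT) = 1.00000000
C = S_0 * exp(-qT) * N(d1) - K * exp(-rT) * N(d2)
N(d1) = 0.55106818; N(d2) = 0.39691097
C = 46.5400 * 1.00000000 * 0.55106818 - 48.5200 * 0.98437338 * 0.39691097 = 6.6895

Answer: Price = 6.6895


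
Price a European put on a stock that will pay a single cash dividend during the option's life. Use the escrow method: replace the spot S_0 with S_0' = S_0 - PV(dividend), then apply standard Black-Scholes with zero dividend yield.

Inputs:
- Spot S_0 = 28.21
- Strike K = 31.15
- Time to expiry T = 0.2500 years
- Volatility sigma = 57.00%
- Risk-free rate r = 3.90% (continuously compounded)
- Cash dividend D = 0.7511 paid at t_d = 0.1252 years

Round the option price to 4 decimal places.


PV(D) = D * exp(-r * t_d) = 0.7511 * 0.99512910 = 0.74744147
S_0' = S_0 - PV(D) = 28.2100 - 0.74744147 = 27.46255853
d1 = (ln(S_0'/K) + (r + sigma^2/2)*T) / (sigma*sqrt(T)) = -0.26536202
d2 = d1 - sigma*sqrt(T) = -0.55036202
exp(-rT) = 0.99029738
N(-d1) = 0.60463471; N(-d2) = 0.70896445
P = K * exp(-rT) * N(-d2) - S_0' * N(-d1) = 31.1500 * 0.99029738 * 0.70896445 - 27.46255853 * 0.60463471 = 5.2652

Answer: Price = 5.2652


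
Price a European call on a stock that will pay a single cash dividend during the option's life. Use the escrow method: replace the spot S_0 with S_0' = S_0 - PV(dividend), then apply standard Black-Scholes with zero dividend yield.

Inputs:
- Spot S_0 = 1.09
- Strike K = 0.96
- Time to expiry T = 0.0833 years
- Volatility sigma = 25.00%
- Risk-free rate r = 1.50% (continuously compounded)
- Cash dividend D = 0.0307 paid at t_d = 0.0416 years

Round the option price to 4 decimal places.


Answer: Price = 0.1033

Derivation:
PV(D) = D * exp(-r * t_d) = 0.0307 * 0.99937619 = 0.03068085
S_0' = S_0 - PV(D) = 1.0900 - 0.03068085 = 1.05931915
d1 = (ln(S_0'/K) + (r + sigma^2/2)*T) / (sigma*sqrt(T)) = 1.41780798
d2 = d1 - sigma*sqrt(T) = 1.34565363
exp(-rT) = 0.99875128
N(d1) = 0.92187658; N(d2) = 0.91079288
C = S_0' * N(d1) - K * exp(-rT) * N(d2) = 1.05931915 * 0.92187658 - 0.9600 * 0.99875128 * 0.91079288 = 0.1033


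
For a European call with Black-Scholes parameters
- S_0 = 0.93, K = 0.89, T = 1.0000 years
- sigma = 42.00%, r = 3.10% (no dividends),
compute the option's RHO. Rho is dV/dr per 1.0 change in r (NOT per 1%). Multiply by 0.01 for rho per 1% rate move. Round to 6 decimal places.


d1 = 0.3884836272; d2 = -0.0315163728
phi(d1) = 0.3699459750; exp(-qT) = 1.0000000000; exp(-rT) = 0.9694755731
N(d2) = 0.4874288675
Rho = K*T*exp(-rT)*N(d2) = 0.8900 * 1.0000 * 0.9694755731 * 0.4874288675 = 0.420570

Answer: Rho = 0.420570


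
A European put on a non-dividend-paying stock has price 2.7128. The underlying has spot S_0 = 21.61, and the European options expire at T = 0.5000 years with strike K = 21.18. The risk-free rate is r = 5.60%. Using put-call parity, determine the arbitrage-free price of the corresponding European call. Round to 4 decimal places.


Put-call parity: C - P = S_0 * exp(-qT) - K * exp(-rT).
S_0 * exp(-qT) = 21.6100 * 1.00000000 = 21.61000000
K * exp(-rT) = 21.1800 * 0.97238837 = 20.59518561
C = P + S*exp(-qT) - K*exp(-rT)
C = 2.7128 + 21.61000000 - 20.59518561 = 3.7276

Answer: Call price = 3.7276


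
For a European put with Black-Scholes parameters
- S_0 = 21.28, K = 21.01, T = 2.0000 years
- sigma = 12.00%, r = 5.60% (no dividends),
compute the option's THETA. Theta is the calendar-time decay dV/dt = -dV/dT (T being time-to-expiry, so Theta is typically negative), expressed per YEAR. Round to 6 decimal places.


d1 = 0.8200620785; d2 = 0.6503564511
phi(d1) = 0.2850218487; exp(-qT) = 1.0000000000; exp(-rT) = 0.8940442575
Theta = -S*exp(-qT)*phi(d1)*sigma/(2*sqrt(T)) + r*K*exp(-rT)*N(-d2) - q*S*exp(-qT)*N(-d1)
N(-d1) = 0.2060903594; N(-d2) = 0.2577310003; sqrt(T) = 1.4142135624
Term 1 = -21.2800 * 1.0000000000 * 0.2850218487 * 0.1200 / (2 * 1.4142135624) = -0.2573273981
Term 2 = 0.0560 * 21.0100 * 0.8940442575 * 0.2577310003 = 0.2711063917
Term 3 = 0 (no dividend yield, q = 0)
Theta = -0.2573273981 + (0.2711063917) + (0.0000000000) = 0.013779

Answer: Theta = 0.013779


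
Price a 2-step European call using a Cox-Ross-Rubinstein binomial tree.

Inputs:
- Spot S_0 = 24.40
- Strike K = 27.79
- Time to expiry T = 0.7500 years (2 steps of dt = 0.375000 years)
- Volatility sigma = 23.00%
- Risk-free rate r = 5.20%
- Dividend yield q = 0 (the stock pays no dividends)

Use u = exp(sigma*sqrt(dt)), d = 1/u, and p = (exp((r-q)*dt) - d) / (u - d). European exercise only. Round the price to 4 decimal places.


dt = T/N = 0.375000
u = exp(sigma*sqrt(dt)) = 1.151247; d = 1/u = 0.868623
p = (exp((r-q)*dt) - d) / (u - d) = 0.534520
Discount per step: exp(-r*dt) = 0.980689
Stock lattice S(k, i) with i counting down-moves:
  k=0: S(0,0) = 24.4000
  k=1: S(1,0) = 28.0904; S(1,1) = 21.1944
  k=2: S(2,0) = 32.3390; S(2,1) = 24.4000; S(2,2) = 18.4100
Terminal payoffs V(N, i) = max(S_T - K, 0):
  V(2,0) = 4.549017; V(2,1) = 0.000000; V(2,2) = 0.000000
Backward induction: V(k, i) = exp(-r*dt) * [p * V(k+1, i) + (1-p) * V(k+1, i+1)].
  V(1,0) = exp(-r*dt) * [p*4.549017 + (1-p)*0.000000] = 2.384585
  V(1,1) = exp(-r*dt) * [p*0.000000 + (1-p)*0.000000] = 0.000000
  V(0,0) = exp(-r*dt) * [p*2.384585 + (1-p)*0.000000] = 1.249995

Answer: Price = V(0,0) = 1.2500


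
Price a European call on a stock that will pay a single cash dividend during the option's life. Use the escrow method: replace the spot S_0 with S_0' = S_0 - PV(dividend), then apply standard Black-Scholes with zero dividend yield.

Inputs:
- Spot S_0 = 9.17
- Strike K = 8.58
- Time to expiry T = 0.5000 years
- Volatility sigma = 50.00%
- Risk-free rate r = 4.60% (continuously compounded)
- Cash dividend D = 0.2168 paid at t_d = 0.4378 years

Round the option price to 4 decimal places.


PV(D) = D * exp(-r * t_d) = 0.2168 * 0.98006263 = 0.21247758
S_0' = S_0 - PV(D) = 9.1700 - 0.21247758 = 8.95752242
d1 = (ln(S_0'/K) + (r + sigma^2/2)*T) / (sigma*sqrt(T)) = 0.36362191
d2 = d1 - sigma*sqrt(T) = 0.01006852
exp(-rT) = 0.97726248
N(d1) = 0.64192982; N(d2) = 0.50401669
C = S_0' * N(d1) - K * exp(-rT) * N(d2) = 8.95752242 * 0.64192982 - 8.5800 * 0.97726248 * 0.50401669 = 1.5240

Answer: Price = 1.5240


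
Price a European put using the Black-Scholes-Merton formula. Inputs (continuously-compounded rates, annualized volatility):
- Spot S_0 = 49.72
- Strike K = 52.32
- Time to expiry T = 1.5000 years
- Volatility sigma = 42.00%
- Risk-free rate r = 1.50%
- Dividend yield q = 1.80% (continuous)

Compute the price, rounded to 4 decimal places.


Answer: Price = 11.5407

Derivation:
d1 = (ln(S/K) + (r - q + 0.5*sigma^2) * T) / (sigma * sqrt(T)) = 0.14935775
d2 = d1 - sigma * sqrt(T) = -0.36503509
exp(-rT) = 0.97775124; exp(-qT) = 0.97336124
P = K * exp(-rT) * N(-d2) - S_0 * exp(-qT) * N(-d1)
N(-d1) = 0.44063567; N(-d2) = 0.64245739
P = 52.3200 * 0.97775124 * 0.64245739 - 49.7200 * 0.97336124 * 0.44063567 = 11.5407


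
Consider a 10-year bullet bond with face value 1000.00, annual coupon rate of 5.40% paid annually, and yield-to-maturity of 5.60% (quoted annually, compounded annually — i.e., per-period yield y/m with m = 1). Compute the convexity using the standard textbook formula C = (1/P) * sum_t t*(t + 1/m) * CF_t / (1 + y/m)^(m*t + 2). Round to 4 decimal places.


Answer: Convexity = 72.3514

Derivation:
Coupon per period c = face * coupon_rate / m = 54.000000
Periods per year m = 1; per-period yield y/m = 0.056000
Number of cashflows N = 10
Cashflows (t years, CF_t, discount factor 1/(1+y/m)^(m*t), PV):
  t = 1.0000: CF_t = 54.000000, DF = 0.946970, PV = 51.136364
  t = 2.0000: CF_t = 54.000000, DF = 0.896752, PV = 48.424587
  t = 3.0000: CF_t = 54.000000, DF = 0.849197, PV = 45.856616
  t = 4.0000: CF_t = 54.000000, DF = 0.804163, PV = 43.424826
  t = 5.0000: CF_t = 54.000000, DF = 0.761518, PV = 41.121994
  t = 6.0000: CF_t = 54.000000, DF = 0.721135, PV = 38.941283
  t = 7.0000: CF_t = 54.000000, DF = 0.682893, PV = 36.876214
  t = 8.0000: CF_t = 54.000000, DF = 0.646679, PV = 34.920658
  t = 9.0000: CF_t = 54.000000, DF = 0.612385, PV = 33.068805
  t = 10.0000: CF_t = 1054.000000, DF = 0.579910, PV = 611.225450
Price P = sum_t PV_t = 984.996796
Convexity numerator sum_t t*(t + 1/m) * CF_t / (1+y/m)^(m*t + 2):
  t = 1.0000: term = 91.713233
  t = 2.0000: term = 260.548956
  t = 3.0000: term = 493.463932
  t = 4.0000: term = 778.825650
  t = 5.0000: term = 1106.286435
  t = 6.0000: term = 1466.667622
  t = 7.0000: term = 1851.853058
  t = 8.0000: term = 2254.691223
  t = 9.0000: term = 2668.905331
  t = 10.0000: term = 60292.914489
Convexity = (1/P) * sum = 71265.869928 / 984.996796 = 72.351372


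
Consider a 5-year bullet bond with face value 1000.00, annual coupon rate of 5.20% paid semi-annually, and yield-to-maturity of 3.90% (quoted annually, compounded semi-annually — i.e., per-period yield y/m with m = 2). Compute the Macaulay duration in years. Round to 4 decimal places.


Coupon per period c = face * coupon_rate / m = 26.000000
Periods per year m = 2; per-period yield y/m = 0.019500
Number of cashflows N = 10
Cashflows (t years, CF_t, discount factor 1/(1+y/m)^(m*t), PV):
  t = 0.5000: CF_t = 26.000000, DF = 0.980873, PV = 25.502697
  t = 1.0000: CF_t = 26.000000, DF = 0.962112, PV = 25.014907
  t = 1.5000: CF_t = 26.000000, DF = 0.943709, PV = 24.536446
  t = 2.0000: CF_t = 26.000000, DF = 0.925659, PV = 24.067137
  t = 2.5000: CF_t = 26.000000, DF = 0.907954, PV = 23.606804
  t = 3.0000: CF_t = 26.000000, DF = 0.890588, PV = 23.155276
  t = 3.5000: CF_t = 26.000000, DF = 0.873553, PV = 22.712385
  t = 4.0000: CF_t = 26.000000, DF = 0.856845, PV = 22.277964
  t = 4.5000: CF_t = 26.000000, DF = 0.840456, PV = 21.851853
  t = 5.0000: CF_t = 1026.000000, DF = 0.824380, PV = 845.814371
Price P = sum_t PV_t = 1058.539841
Macaulay numerator sum_t t * PV_t:
  t * PV_t at t = 0.5000: 12.751349
  t * PV_t at t = 1.0000: 25.014907
  t * PV_t at t = 1.5000: 36.804669
  t * PV_t at t = 2.0000: 48.134274
  t * PV_t at t = 2.5000: 59.017010
  t * PV_t at t = 3.0000: 69.465829
  t * PV_t at t = 3.5000: 79.493347
  t * PV_t at t = 4.0000: 89.111858
  t * PV_t at t = 4.5000: 98.333340
  t * PV_t at t = 5.0000: 4229.071853
Macaulay duration D = (sum_t t * PV_t) / P = 4747.198435 / 1058.539841 = 4.484667

Answer: Macaulay duration = 4.4847 years


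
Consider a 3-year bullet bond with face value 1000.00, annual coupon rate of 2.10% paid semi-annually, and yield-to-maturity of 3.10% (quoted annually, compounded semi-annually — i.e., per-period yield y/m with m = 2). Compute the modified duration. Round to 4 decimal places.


Coupon per period c = face * coupon_rate / m = 10.500000
Periods per year m = 2; per-period yield y/m = 0.015500
Number of cashflows N = 6
Cashflows (t years, CF_t, discount factor 1/(1+y/m)^(m*t), PV):
  t = 0.5000: CF_t = 10.500000, DF = 0.984737, PV = 10.339734
  t = 1.0000: CF_t = 10.500000, DF = 0.969706, PV = 10.181914
  t = 1.5000: CF_t = 10.500000, DF = 0.954905, PV = 10.026504
  t = 2.0000: CF_t = 10.500000, DF = 0.940330, PV = 9.873465
  t = 2.5000: CF_t = 10.500000, DF = 0.925977, PV = 9.722762
  t = 3.0000: CF_t = 1010.500000, DF = 0.911844, PV = 921.418126
Price P = sum_t PV_t = 971.562505
First compute Macaulay numerator sum_t t * PV_t:
  t * PV_t at t = 0.5000: 5.169867
  t * PV_t at t = 1.0000: 10.181914
  t * PV_t at t = 1.5000: 15.039755
  t * PV_t at t = 2.0000: 19.746930
  t * PV_t at t = 2.5000: 24.306905
  t * PV_t at t = 3.0000: 2764.254378
Macaulay duration D = 2838.699750 / 971.562505 = 2.921788
Modified duration = D / (1 + y/m) = 2.921788 / (1 + 0.015500) = 2.877192

Answer: Modified duration = 2.8772


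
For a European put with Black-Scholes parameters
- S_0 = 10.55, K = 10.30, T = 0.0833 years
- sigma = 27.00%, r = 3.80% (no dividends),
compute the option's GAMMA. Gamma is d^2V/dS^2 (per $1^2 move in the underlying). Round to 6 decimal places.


d1 = 0.3873338806; d2 = 0.3094071842
phi(d1) = 0.3701110065; exp(-qT) = 1.0000000000; exp(-rT) = 0.9968396046
Gamma = exp(-qT) * phi(d1) / (S * sigma * sqrt(T)) = 1.0000000000 * 0.3701110065 / (10.5500 * 0.2700 * 0.2886173938) = 0.450187

Answer: Gamma = 0.450187


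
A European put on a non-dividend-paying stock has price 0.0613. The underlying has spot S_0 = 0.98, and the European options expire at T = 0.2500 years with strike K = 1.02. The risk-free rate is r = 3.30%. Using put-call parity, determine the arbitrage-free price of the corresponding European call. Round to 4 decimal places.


Put-call parity: C - P = S_0 * exp(-qT) - K * exp(-rT).
S_0 * exp(-qT) = 0.9800 * 1.00000000 = 0.98000000
K * exp(-rT) = 1.0200 * 0.99178394 = 1.01161962
C = P + S*exp(-qT) - K*exp(-rT)
C = 0.0613 + 0.98000000 - 1.01161962 = 0.0297

Answer: Call price = 0.0297


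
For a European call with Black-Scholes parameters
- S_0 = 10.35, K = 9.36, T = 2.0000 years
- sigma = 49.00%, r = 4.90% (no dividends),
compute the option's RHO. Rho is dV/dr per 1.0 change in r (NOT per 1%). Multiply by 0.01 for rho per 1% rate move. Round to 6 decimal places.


Answer: Rho = 8.080402

Derivation:
d1 = 0.6329922198; d2 = -0.0599724258
phi(d1) = 0.3265154183; exp(-qT) = 1.0000000000; exp(-rT) = 0.9066489038
N(d2) = 0.4760887981
Rho = K*T*exp(-rT)*N(d2) = 9.3600 * 2.0000 * 0.9066489038 * 0.4760887981 = 8.080402


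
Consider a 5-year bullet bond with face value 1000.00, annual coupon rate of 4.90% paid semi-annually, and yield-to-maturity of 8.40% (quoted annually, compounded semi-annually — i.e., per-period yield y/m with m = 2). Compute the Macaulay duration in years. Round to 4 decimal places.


Answer: Macaulay duration = 4.4462 years

Derivation:
Coupon per period c = face * coupon_rate / m = 24.500000
Periods per year m = 2; per-period yield y/m = 0.042000
Number of cashflows N = 10
Cashflows (t years, CF_t, discount factor 1/(1+y/m)^(m*t), PV):
  t = 0.5000: CF_t = 24.500000, DF = 0.959693, PV = 23.512476
  t = 1.0000: CF_t = 24.500000, DF = 0.921010, PV = 22.564756
  t = 1.5000: CF_t = 24.500000, DF = 0.883887, PV = 21.655236
  t = 2.0000: CF_t = 24.500000, DF = 0.848260, PV = 20.782377
  t = 2.5000: CF_t = 24.500000, DF = 0.814069, PV = 19.944699
  t = 3.0000: CF_t = 24.500000, DF = 0.781257, PV = 19.140786
  t = 3.5000: CF_t = 24.500000, DF = 0.749766, PV = 18.369277
  t = 4.0000: CF_t = 24.500000, DF = 0.719545, PV = 17.628864
  t = 4.5000: CF_t = 24.500000, DF = 0.690543, PV = 16.918296
  t = 5.0000: CF_t = 1024.500000, DF = 0.662709, PV = 678.945279
Price P = sum_t PV_t = 859.462046
Macaulay numerator sum_t t * PV_t:
  t * PV_t at t = 0.5000: 11.756238
  t * PV_t at t = 1.0000: 22.564756
  t * PV_t at t = 1.5000: 32.482854
  t * PV_t at t = 2.0000: 41.564753
  t * PV_t at t = 2.5000: 49.861748
  t * PV_t at t = 3.0000: 57.422358
  t * PV_t at t = 3.5000: 64.292468
  t * PV_t at t = 4.0000: 70.515457
  t * PV_t at t = 4.5000: 76.132331
  t * PV_t at t = 5.0000: 3394.726397
Macaulay duration D = (sum_t t * PV_t) / P = 3821.319361 / 859.462046 = 4.446176


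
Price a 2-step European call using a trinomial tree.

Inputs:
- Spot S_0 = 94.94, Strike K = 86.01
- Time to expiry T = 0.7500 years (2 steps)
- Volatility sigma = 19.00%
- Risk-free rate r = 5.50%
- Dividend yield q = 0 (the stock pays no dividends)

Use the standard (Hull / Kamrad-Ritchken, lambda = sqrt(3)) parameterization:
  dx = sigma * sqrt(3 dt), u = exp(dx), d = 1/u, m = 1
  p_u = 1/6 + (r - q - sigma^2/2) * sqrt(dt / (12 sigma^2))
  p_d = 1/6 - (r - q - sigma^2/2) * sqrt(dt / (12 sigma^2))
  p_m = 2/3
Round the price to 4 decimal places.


Answer: Price = V(0,0) = 14.1880

Derivation:
dt = T/N = 0.375000; dx = sigma*sqrt(3*dt) = 0.201525
u = exp(dx) = 1.223267; d = 1/u = 0.817483
p_u = 0.201045, p_m = 0.666667, p_d = 0.132288
Discount per step: exp(-r*dt) = 0.979586
Stock lattice S(k, j) with j the centered position index:
  k=0: S(0,+0) = 94.9400
  k=1: S(1,-1) = 77.6118; S(1,+0) = 94.9400; S(1,+1) = 116.1370
  k=2: S(2,-2) = 63.4463; S(2,-1) = 77.6118; S(2,+0) = 94.9400; S(2,+1) = 116.1370; S(2,+2) = 142.0666
Terminal payoffs V(N, j) = max(S_T - K, 0):
  V(2,-2) = 0.000000; V(2,-1) = 0.000000; V(2,+0) = 8.930000; V(2,+1) = 30.127002; V(2,+2) = 56.056602
Backward induction: V(k, j) = exp(-r*dt) * [p_u * V(k+1, j+1) + p_m * V(k+1, j) + p_d * V(k+1, j-1)]
  V(1,-1) = exp(-r*dt) * [p_u*8.930000 + p_m*0.000000 + p_d*0.000000] = 1.758683
  V(1,+0) = exp(-r*dt) * [p_u*30.127002 + p_m*8.930000 + p_d*0.000000] = 11.765045
  V(1,+1) = exp(-r*dt) * [p_u*56.056602 + p_m*30.127002 + p_d*8.930000] = 31.871726
  V(0,+0) = exp(-r*dt) * [p_u*31.871726 + p_m*11.765045 + p_d*1.758683] = 14.188004


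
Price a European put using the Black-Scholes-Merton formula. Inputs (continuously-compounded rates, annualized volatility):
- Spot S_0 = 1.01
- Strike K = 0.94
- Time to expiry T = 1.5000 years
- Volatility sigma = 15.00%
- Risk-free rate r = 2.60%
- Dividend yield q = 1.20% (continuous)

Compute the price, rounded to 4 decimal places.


Answer: Price = 0.0341

Derivation:
d1 = (ln(S/K) + (r - q + 0.5*sigma^2) * T) / (sigma * sqrt(T)) = 0.59713516
d2 = d1 - sigma * sqrt(T) = 0.41342343
exp(-rT) = 0.96175071; exp(-qT) = 0.98216103
P = K * exp(-rT) * N(-d2) - S_0 * exp(-qT) * N(-d1)
N(-d1) = 0.27520857; N(-d2) = 0.33964820
P = 0.9400 * 0.96175071 * 0.33964820 - 1.0100 * 0.98216103 * 0.27520857 = 0.0341


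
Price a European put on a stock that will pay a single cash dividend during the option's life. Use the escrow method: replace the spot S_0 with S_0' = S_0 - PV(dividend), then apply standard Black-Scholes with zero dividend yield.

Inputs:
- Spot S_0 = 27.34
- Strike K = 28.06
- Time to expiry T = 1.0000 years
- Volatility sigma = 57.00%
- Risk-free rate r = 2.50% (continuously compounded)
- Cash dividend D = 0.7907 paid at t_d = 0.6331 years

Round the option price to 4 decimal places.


PV(D) = D * exp(-r * t_d) = 0.7907 * 0.98429710 = 0.77828371
S_0' = S_0 - PV(D) = 27.3400 - 0.77828371 = 26.56171629
d1 = (ln(S_0'/K) + (r + sigma^2/2)*T) / (sigma*sqrt(T)) = 0.23258924
d2 = d1 - sigma*sqrt(T) = -0.33741076
exp(-rT) = 0.97530991
N(-d1) = 0.40804019; N(-d2) = 0.63209636
P = K * exp(-rT) * N(-d2) - S_0' * N(-d1) = 28.0600 * 0.97530991 * 0.63209636 - 26.56171629 * 0.40804019 = 6.4605

Answer: Price = 6.4605


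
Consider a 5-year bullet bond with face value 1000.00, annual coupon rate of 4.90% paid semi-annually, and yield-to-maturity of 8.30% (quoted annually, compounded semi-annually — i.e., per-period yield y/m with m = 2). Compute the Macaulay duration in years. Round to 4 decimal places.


Answer: Macaulay duration = 4.4476 years

Derivation:
Coupon per period c = face * coupon_rate / m = 24.500000
Periods per year m = 2; per-period yield y/m = 0.041500
Number of cashflows N = 10
Cashflows (t years, CF_t, discount factor 1/(1+y/m)^(m*t), PV):
  t = 0.5000: CF_t = 24.500000, DF = 0.960154, PV = 23.523764
  t = 1.0000: CF_t = 24.500000, DF = 0.921895, PV = 22.586427
  t = 1.5000: CF_t = 24.500000, DF = 0.885161, PV = 21.686440
  t = 2.0000: CF_t = 24.500000, DF = 0.849890, PV = 20.822314
  t = 2.5000: CF_t = 24.500000, DF = 0.816025, PV = 19.992620
  t = 3.0000: CF_t = 24.500000, DF = 0.783510, PV = 19.195987
  t = 3.5000: CF_t = 24.500000, DF = 0.752290, PV = 18.431096
  t = 4.0000: CF_t = 24.500000, DF = 0.722314, PV = 17.696684
  t = 4.5000: CF_t = 24.500000, DF = 0.693532, PV = 16.991535
  t = 5.0000: CF_t = 1024.500000, DF = 0.665897, PV = 682.211789
Price P = sum_t PV_t = 863.138655
Macaulay numerator sum_t t * PV_t:
  t * PV_t at t = 0.5000: 11.761882
  t * PV_t at t = 1.0000: 22.586427
  t * PV_t at t = 1.5000: 32.529660
  t * PV_t at t = 2.0000: 41.644628
  t * PV_t at t = 2.5000: 49.981550
  t * PV_t at t = 3.0000: 57.587960
  t * PV_t at t = 3.5000: 64.508836
  t * PV_t at t = 4.0000: 70.786735
  t * PV_t at t = 4.5000: 76.461908
  t * PV_t at t = 5.0000: 3411.058944
Macaulay duration D = (sum_t t * PV_t) / P = 3838.908530 / 863.138655 = 4.447615


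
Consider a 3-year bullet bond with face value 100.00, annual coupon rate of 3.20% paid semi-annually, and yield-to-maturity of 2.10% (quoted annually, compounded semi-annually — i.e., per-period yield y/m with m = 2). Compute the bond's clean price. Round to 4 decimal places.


Answer: Price = 103.1820

Derivation:
Coupon per period c = face * coupon_rate / m = 1.600000
Periods per year m = 2; per-period yield y/m = 0.010500
Number of cashflows N = 6
Cashflows (t years, CF_t, discount factor 1/(1+y/m)^(m*t), PV):
  t = 0.5000: CF_t = 1.600000, DF = 0.989609, PV = 1.583375
  t = 1.0000: CF_t = 1.600000, DF = 0.979326, PV = 1.566922
  t = 1.5000: CF_t = 1.600000, DF = 0.969150, PV = 1.550640
  t = 2.0000: CF_t = 1.600000, DF = 0.959080, PV = 1.534528
  t = 2.5000: CF_t = 1.600000, DF = 0.949114, PV = 1.518583
  t = 3.0000: CF_t = 101.600000, DF = 0.939252, PV = 95.427995
Price P = sum_t PV_t = 103.182042


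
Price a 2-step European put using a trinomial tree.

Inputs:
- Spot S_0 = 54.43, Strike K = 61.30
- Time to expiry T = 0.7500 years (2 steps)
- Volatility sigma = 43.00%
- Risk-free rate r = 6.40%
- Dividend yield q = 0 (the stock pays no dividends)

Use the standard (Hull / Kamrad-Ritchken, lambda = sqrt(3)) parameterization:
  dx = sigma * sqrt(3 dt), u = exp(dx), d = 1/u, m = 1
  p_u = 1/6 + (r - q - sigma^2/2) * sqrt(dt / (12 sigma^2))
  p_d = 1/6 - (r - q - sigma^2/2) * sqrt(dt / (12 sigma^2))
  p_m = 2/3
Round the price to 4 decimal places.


Answer: Price = V(0,0) = 10.5439

Derivation:
dt = T/N = 0.375000; dx = sigma*sqrt(3*dt) = 0.456084
u = exp(dx) = 1.577883; d = 1/u = 0.633761
p_u = 0.154971, p_m = 0.666667, p_d = 0.178363
Discount per step: exp(-r*dt) = 0.976286
Stock lattice S(k, j) with j the centered position index:
  k=0: S(0,+0) = 54.4300
  k=1: S(1,-1) = 34.4956; S(1,+0) = 54.4300; S(1,+1) = 85.8842
  k=2: S(2,-2) = 21.8620; S(2,-1) = 34.4956; S(2,+0) = 54.4300; S(2,+1) = 85.8842; S(2,+2) = 135.5151
Terminal payoffs V(N, j) = max(K - S_T, 0):
  V(2,-2) = 39.438049; V(2,-1) = 26.804406; V(2,+0) = 6.870000; V(2,+1) = 0.000000; V(2,+2) = 0.000000
Backward induction: V(k, j) = exp(-r*dt) * [p_u * V(k+1, j+1) + p_m * V(k+1, j) + p_d * V(k+1, j-1)]
  V(1,-1) = exp(-r*dt) * [p_u*6.870000 + p_m*26.804406 + p_d*39.438049] = 25.352704
  V(1,+0) = exp(-r*dt) * [p_u*0.000000 + p_m*6.870000 + p_d*26.804406] = 9.138919
  V(1,+1) = exp(-r*dt) * [p_u*0.000000 + p_m*0.000000 + p_d*6.870000] = 1.196293
  V(0,+0) = exp(-r*dt) * [p_u*1.196293 + p_m*9.138919 + p_d*25.352704] = 10.543866


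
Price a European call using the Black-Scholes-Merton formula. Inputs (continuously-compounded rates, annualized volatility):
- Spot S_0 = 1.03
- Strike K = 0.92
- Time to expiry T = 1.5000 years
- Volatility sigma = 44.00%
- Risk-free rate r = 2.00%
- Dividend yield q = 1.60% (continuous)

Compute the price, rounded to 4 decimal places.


d1 = (ln(S/K) + (r - q + 0.5*sigma^2) * T) / (sigma * sqrt(T)) = 0.49015851
d2 = d1 - sigma * sqrt(T) = -0.04872924
exp(-rT) = 0.97044553; exp(-qT) = 0.97628571
C = S_0 * exp(-qT) * N(d1) - K * exp(-rT) * N(d2)
N(d1) = 0.68798913; N(d2) = 0.48056754
C = 1.0300 * 0.97628571 * 0.68798913 - 0.9200 * 0.97044553 * 0.48056754 = 0.2628

Answer: Price = 0.2628


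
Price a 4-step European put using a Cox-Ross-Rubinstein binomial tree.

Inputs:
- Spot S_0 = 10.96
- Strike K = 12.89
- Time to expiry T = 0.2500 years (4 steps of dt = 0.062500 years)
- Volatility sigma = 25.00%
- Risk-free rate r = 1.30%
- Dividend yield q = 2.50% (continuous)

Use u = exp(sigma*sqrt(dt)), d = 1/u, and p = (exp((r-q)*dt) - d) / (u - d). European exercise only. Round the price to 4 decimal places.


dt = T/N = 0.062500
u = exp(sigma*sqrt(dt)) = 1.064494; d = 1/u = 0.939413
p = (exp((r-q)*dt) - d) / (u - d) = 0.478386
Discount per step: exp(-r*dt) = 0.999188
Stock lattice S(k, i) with i counting down-moves:
  k=0: S(0,0) = 10.9600
  k=1: S(1,0) = 11.6669; S(1,1) = 10.2960
  k=2: S(2,0) = 12.4193; S(2,1) = 10.9600; S(2,2) = 9.6722
  k=3: S(3,0) = 13.2203; S(3,1) = 11.6669; S(3,2) = 10.2960; S(3,3) = 9.0862
  k=4: S(4,0) = 14.0729; S(4,1) = 12.4193; S(4,2) = 10.9600; S(4,3) = 9.6722; S(4,4) = 8.5357
Terminal payoffs V(N, i) = max(K - S_T, 0):
  V(4,0) = 0.000000; V(4,1) = 0.470693; V(4,2) = 1.930000; V(4,3) = 3.217834; V(4,4) = 4.354343
Backward induction: V(k, i) = exp(-r*dt) * [p * V(k+1, i) + (1-p) * V(k+1, i+1)].
  V(3,0) = exp(-r*dt) * [p*0.000000 + (1-p)*0.470693] = 0.245321
  V(3,1) = exp(-r*dt) * [p*0.470693 + (1-p)*1.930000] = 1.230887
  V(3,2) = exp(-r*dt) * [p*1.930000 + (1-p)*3.217834] = 2.599639
  V(3,3) = exp(-r*dt) * [p*3.217834 + (1-p)*4.354343] = 3.807558
  V(2,0) = exp(-r*dt) * [p*0.245321 + (1-p)*1.230887] = 0.758789
  V(2,1) = exp(-r*dt) * [p*1.230887 + (1-p)*2.599639] = 1.943267
  V(2,2) = exp(-r*dt) * [p*2.599639 + (1-p)*3.807558] = 3.227083
  V(1,0) = exp(-r*dt) * [p*0.758789 + (1-p)*1.943267] = 1.375511
  V(1,1) = exp(-r*dt) * [p*1.943267 + (1-p)*3.227083] = 2.610801
  V(0,0) = exp(-r*dt) * [p*1.375511 + (1-p)*2.610801] = 2.018215

Answer: Price = V(0,0) = 2.0182


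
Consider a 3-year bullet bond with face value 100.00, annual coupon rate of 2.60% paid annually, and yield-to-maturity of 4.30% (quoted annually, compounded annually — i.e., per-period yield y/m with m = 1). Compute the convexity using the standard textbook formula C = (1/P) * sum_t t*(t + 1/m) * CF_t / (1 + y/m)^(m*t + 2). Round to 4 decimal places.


Coupon per period c = face * coupon_rate / m = 2.600000
Periods per year m = 1; per-period yield y/m = 0.043000
Number of cashflows N = 3
Cashflows (t years, CF_t, discount factor 1/(1+y/m)^(m*t), PV):
  t = 1.0000: CF_t = 2.600000, DF = 0.958773, PV = 2.492809
  t = 2.0000: CF_t = 2.600000, DF = 0.919245, PV = 2.390038
  t = 3.0000: CF_t = 102.600000, DF = 0.881347, PV = 90.426232
Price P = sum_t PV_t = 95.309079
Convexity numerator sum_t t*(t + 1/m) * CF_t / (1+y/m)^(m*t + 2):
  t = 1.0000: term = 4.583006
  t = 2.0000: term = 13.182184
  t = 3.0000: term = 997.486587
Convexity = (1/P) * sum = 1015.251777 / 95.309079 = 10.652204

Answer: Convexity = 10.6522
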